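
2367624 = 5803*408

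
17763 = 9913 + 7850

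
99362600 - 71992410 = 27370190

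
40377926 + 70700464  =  111078390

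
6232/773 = 8  +  48/773 =8.06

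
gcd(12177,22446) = 9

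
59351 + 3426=62777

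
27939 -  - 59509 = 87448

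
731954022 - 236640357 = 495313665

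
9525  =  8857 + 668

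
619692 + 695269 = 1314961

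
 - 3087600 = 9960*( - 310)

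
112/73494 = 56/36747=0.00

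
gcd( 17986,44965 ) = 8993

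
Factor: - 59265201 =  -3^1 * 19755067^1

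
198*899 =178002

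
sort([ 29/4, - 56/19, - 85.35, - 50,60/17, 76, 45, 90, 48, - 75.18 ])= [-85.35,  -  75.18, - 50, - 56/19,60/17, 29/4,45, 48, 76, 90]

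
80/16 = 5 =5.00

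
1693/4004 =1693/4004 =0.42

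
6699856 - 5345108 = 1354748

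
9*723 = 6507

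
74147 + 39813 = 113960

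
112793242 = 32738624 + 80054618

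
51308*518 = 26577544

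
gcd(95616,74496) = 384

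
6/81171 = 2/27057 = 0.00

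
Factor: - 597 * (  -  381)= 3^2*127^1*199^1 =227457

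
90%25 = 15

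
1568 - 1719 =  - 151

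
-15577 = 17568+-33145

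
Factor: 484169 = 7^2 *41^1  *241^1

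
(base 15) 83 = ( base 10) 123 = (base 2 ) 1111011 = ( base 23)58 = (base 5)443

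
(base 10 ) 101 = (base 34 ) 2X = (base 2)1100101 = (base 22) 4D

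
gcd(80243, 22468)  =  1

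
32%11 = 10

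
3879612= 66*58782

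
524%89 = 79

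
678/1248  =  113/208 = 0.54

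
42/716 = 21/358  =  0.06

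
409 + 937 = 1346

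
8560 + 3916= 12476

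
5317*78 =414726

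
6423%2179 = 2065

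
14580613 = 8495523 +6085090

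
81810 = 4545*18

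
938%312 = 2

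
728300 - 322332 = 405968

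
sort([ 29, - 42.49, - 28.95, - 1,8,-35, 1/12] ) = [ - 42.49, - 35, - 28.95, - 1, 1/12, 8, 29 ]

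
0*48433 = 0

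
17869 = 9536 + 8333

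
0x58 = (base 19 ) 4C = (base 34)2k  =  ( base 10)88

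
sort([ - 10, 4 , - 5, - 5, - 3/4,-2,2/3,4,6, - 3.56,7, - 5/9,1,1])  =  [ - 10, - 5, -5, - 3.56, - 2,-3/4, - 5/9,2/3, 1,1,4, 4, 6, 7 ]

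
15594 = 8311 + 7283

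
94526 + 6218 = 100744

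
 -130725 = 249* ( - 525)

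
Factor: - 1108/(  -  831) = 4/3  =  2^2*3^(  -  1)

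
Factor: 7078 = 2^1 *3539^1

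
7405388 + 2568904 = 9974292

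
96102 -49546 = 46556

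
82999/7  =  11857=11857.00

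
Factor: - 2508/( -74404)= 3^1 * 89^(-1) = 3/89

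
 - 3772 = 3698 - 7470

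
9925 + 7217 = 17142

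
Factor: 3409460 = 2^2*5^1*170473^1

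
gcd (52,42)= 2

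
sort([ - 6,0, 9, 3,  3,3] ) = [-6,0,3,3, 3 , 9 ] 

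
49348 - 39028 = 10320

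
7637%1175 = 587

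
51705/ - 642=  - 17235/214 = - 80.54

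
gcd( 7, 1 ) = 1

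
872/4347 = 872/4347 = 0.20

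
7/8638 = 1/1234=0.00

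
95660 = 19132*5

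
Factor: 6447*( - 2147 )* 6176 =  - 85486394784 = - 2^5*3^1*7^1*19^1*113^1*193^1*307^1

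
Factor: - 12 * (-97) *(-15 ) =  - 17460 = -2^2*3^2*5^1*97^1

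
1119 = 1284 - 165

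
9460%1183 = 1179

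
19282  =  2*9641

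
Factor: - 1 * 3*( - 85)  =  3^1*5^1 * 17^1= 255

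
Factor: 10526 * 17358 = 2^2*3^1*11^1*19^1 *263^1 *277^1 = 182710308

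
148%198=148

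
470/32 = 235/16 = 14.69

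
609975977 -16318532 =593657445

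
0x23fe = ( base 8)21776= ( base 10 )9214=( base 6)110354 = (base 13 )426a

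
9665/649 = 9665/649 = 14.89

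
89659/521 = 172 + 47/521 = 172.09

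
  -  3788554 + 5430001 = 1641447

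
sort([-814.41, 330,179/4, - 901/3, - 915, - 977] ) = [ - 977 , -915, - 814.41, -901/3,179/4,  330] 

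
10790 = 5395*2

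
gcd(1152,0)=1152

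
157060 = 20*7853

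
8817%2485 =1362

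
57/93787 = 57/93787 =0.00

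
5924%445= 139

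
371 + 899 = 1270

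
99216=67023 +32193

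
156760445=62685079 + 94075366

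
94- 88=6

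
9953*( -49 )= -487697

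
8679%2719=522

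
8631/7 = 1233 = 1233.00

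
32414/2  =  16207 = 16207.00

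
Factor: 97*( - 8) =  - 776 = - 2^3*97^1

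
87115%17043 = 1900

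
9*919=8271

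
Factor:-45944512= -2^6 * 717883^1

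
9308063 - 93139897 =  - 83831834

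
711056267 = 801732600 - 90676333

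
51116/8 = 6389 + 1/2 = 6389.50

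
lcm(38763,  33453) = 2442069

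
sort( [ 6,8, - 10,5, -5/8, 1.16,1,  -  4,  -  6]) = [- 10,-6, - 4,-5/8, 1,1.16,5 , 6,8]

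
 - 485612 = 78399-564011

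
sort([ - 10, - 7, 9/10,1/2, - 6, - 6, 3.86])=[ - 10, - 7, - 6,  -  6, 1/2 , 9/10, 3.86 ]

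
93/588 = 31/196 = 0.16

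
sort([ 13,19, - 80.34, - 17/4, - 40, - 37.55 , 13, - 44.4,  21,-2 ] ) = [ - 80.34, - 44.4,  -  40, - 37.55, - 17/4, - 2, 13, 13,  19 , 21 ]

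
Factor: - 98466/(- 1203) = 2^1*401^( - 1) * 16411^1 = 32822/401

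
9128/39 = 9128/39 =234.05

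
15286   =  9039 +6247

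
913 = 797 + 116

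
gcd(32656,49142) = 2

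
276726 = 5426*51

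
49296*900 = 44366400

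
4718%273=77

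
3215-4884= -1669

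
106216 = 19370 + 86846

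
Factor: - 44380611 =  - 3^2*11^1*61^1 * 7349^1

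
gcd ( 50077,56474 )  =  1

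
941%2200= 941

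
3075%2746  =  329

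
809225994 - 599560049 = 209665945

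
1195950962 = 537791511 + 658159451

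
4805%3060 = 1745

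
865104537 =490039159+375065378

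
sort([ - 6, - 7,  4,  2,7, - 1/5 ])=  [ - 7,-6, - 1/5,  2,4 , 7 ]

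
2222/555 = 4 + 2/555= 4.00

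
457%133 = 58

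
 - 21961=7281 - 29242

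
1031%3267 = 1031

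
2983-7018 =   -  4035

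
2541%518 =469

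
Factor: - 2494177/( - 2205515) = 5^( - 1)*7^1*13^(-1)*33931^( - 1)*356311^1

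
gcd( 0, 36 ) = 36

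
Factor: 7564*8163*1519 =2^2 * 3^2*7^2*31^2*61^1*907^1 =93790551708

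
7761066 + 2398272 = 10159338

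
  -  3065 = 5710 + - 8775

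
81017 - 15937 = 65080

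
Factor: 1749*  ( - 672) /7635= - 391776/2545=- 2^5 * 3^1*5^( - 1)*7^1 * 11^1 * 53^1*509^( - 1 ) 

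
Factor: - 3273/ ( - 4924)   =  2^(-2 )*3^1*1091^1 * 1231^( - 1) 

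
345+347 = 692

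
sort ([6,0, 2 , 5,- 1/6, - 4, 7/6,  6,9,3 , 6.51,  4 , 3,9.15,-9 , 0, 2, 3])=[ - 9, - 4,  -  1/6,0,0,7/6, 2,2,3 , 3,  3, 4, 5, 6,6, 6.51,9, 9.15]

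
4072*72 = 293184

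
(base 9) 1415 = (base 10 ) 1067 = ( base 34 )VD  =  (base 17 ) 3BD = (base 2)10000101011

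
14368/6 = 2394+ 2/3=   2394.67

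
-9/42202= -1 + 42193/42202 = -0.00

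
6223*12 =74676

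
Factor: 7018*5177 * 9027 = 327970643022 = 2^1 * 3^2 *11^2*17^1 * 29^1*31^1*59^1*167^1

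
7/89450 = 7/89450 = 0.00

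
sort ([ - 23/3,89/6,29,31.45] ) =[-23/3, 89/6, 29,31.45] 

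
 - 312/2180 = - 1 + 467/545 = -0.14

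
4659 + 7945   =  12604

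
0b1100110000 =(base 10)816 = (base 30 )r6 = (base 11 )682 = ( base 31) qa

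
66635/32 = 66635/32 = 2082.34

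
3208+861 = 4069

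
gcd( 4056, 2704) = 1352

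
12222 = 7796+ 4426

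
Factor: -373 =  - 373^1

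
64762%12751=1007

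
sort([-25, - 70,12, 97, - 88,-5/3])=[ - 88, - 70, - 25, - 5/3,12 , 97]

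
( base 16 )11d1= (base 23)8e7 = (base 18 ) e17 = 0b1000111010001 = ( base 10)4561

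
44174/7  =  6310 + 4/7 =6310.57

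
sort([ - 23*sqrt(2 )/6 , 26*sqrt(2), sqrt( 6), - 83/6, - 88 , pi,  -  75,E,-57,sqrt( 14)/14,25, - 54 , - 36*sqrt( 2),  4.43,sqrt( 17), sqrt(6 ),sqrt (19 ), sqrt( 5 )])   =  [ - 88, - 75, - 57, - 54,-36*sqrt(2), - 83/6, - 23*sqrt( 2 )/6, sqrt (14)/14, sqrt( 5 ), sqrt( 6 ), sqrt(6), E,pi, sqrt( 17 ),sqrt( 19 ), 4.43,25, 26*sqrt(2)]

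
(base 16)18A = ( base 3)112121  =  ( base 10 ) 394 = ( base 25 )FJ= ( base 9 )477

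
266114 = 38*7003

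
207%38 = 17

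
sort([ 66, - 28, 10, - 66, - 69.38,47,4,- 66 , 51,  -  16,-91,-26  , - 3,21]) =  [ - 91, - 69.38, - 66,-66, - 28,  -  26,-16, - 3,4, 10, 21, 47,  51, 66 ]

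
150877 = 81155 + 69722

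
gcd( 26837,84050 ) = 1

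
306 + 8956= 9262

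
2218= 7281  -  5063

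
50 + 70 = 120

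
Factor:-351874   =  -2^1 * 175937^1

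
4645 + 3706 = 8351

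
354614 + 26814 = 381428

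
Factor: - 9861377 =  - 17^1*580081^1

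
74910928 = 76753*976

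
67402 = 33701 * 2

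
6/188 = 3/94 = 0.03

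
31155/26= 31155/26 =1198.27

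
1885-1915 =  - 30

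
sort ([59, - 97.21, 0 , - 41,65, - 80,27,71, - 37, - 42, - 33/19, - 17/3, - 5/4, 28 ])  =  [ - 97.21, - 80, - 42, - 41, - 37, - 17/3, - 33/19, - 5/4, 0, 27, 28 , 59, 65, 71] 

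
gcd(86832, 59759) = 1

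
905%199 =109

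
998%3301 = 998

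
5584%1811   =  151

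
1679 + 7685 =9364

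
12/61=12/61 = 0.20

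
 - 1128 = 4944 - 6072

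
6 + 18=24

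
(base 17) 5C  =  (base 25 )3M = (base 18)57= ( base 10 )97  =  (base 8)141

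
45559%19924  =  5711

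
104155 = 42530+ 61625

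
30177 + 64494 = 94671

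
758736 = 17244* 44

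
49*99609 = 4880841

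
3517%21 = 10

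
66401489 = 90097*737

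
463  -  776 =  - 313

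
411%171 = 69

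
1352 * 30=40560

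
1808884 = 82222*22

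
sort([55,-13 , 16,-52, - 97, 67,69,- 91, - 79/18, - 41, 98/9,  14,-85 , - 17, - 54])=[ - 97,-91, - 85, - 54,-52, - 41, - 17,-13, - 79/18, 98/9, 14, 16,55, 67,69 ] 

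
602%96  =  26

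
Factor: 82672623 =3^3*11^1*251^1*1109^1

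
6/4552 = 3/2276 = 0.00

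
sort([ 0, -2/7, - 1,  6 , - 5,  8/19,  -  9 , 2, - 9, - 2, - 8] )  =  [ - 9,-9, - 8, - 5, - 2,-1,-2/7, 0, 8/19, 2, 6]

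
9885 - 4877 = 5008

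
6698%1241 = 493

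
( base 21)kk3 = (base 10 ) 9243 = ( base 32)90R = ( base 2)10010000011011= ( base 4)2100123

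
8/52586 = 4/26293 = 0.00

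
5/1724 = 5/1724 = 0.00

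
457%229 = 228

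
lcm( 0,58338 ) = 0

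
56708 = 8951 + 47757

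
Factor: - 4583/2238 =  - 2^( -1 )* 3^( - 1 )*373^(-1 )*4583^1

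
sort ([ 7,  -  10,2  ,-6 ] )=[-10 ,-6, 2, 7 ] 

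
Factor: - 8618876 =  - 2^2*7^1*307817^1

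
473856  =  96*4936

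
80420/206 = 40210/103 = 390.39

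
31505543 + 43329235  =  74834778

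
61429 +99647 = 161076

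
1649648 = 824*2002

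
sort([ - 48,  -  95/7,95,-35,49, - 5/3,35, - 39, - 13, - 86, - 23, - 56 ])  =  [ - 86  ,  -  56,-48, - 39, - 35, - 23, - 95/7, - 13,-5/3 , 35, 49, 95 ]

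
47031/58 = 47031/58 = 810.88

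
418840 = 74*5660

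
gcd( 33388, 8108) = 4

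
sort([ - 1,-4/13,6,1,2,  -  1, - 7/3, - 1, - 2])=[ - 7/3, - 2, -1, - 1, - 1, - 4/13,1,2,6 ]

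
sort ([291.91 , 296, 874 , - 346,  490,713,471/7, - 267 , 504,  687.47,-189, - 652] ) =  [  -  652,-346, - 267, - 189,  471/7 , 291.91,  296 , 490,504, 687.47, 713,  874]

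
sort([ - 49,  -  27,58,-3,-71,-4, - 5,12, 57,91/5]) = [-71,-49, - 27,-5,- 4,-3,12,91/5,57,58]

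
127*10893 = 1383411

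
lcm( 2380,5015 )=140420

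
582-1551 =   -  969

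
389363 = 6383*61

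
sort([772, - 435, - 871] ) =[ - 871, - 435,772 ]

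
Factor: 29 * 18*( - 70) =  - 36540= -2^2 *3^2*5^1*7^1*29^1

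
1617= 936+681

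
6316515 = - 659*(  -  9585)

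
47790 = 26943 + 20847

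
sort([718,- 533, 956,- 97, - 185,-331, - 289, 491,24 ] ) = [ - 533, - 331 ,  -  289,-185,  -  97,  24 , 491,718, 956] 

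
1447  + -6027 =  - 4580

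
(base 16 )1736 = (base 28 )7g6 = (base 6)43302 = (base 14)2246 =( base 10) 5942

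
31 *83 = 2573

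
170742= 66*2587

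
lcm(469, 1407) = 1407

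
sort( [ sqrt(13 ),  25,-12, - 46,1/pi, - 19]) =[  -  46 , - 19, - 12,1/pi, sqrt( 13),25]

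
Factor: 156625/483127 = 5^3*7^1*179^1*483127^( - 1 )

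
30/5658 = 5/943 = 0.01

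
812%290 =232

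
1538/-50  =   - 31 + 6/25= -30.76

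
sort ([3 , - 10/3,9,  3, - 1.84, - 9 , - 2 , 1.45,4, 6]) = [ - 9,-10/3, - 2,-1.84,1.45,3,  3,4, 6,  9 ]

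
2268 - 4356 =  - 2088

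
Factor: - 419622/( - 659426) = 3^1*7^1*53^ (- 1) * 97^1 * 103^1*6221^(-1) =209811/329713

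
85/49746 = 85/49746 = 0.00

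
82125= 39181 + 42944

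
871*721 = 627991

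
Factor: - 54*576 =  - 2^7*3^5  =  - 31104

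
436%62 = 2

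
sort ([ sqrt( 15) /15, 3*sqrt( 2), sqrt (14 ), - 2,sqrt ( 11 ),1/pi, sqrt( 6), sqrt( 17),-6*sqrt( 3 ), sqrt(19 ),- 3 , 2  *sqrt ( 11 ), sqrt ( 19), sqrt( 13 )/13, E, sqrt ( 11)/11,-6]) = [-6*sqrt(3),  -  6,-3,-2,sqrt(15 ) /15,sqrt(13) /13, sqrt(11)/11, 1/pi, sqrt( 6 ), E, sqrt( 11), sqrt ( 14), sqrt(17 ), 3*sqrt( 2), sqrt( 19),sqrt(19), 2*sqrt ( 11)]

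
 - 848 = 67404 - 68252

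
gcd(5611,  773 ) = 1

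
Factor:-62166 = - 2^1*3^1 *13^1*797^1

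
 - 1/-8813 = 1/8813 = 0.00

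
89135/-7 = - 12734+ 3/7 =- 12733.57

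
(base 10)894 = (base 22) 1ie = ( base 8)1576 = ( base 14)47c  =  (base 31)SQ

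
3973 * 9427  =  37453471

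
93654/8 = 46827/4 = 11706.75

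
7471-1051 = 6420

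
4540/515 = 908/103  =  8.82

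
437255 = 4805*91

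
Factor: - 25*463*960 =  - 2^6*3^1*5^3* 463^1 =- 11112000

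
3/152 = 3/152 = 0.02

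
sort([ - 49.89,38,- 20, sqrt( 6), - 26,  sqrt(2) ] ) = [ - 49.89,- 26, - 20,sqrt( 2) , sqrt( 6), 38]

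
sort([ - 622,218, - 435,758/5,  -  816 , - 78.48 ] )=[ - 816,-622, - 435 , - 78.48,758/5,218] 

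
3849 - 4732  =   - 883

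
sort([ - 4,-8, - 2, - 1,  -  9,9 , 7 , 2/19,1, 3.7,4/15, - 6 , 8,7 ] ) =[ - 9,-8,  -  6,  -  4, - 2, - 1 , 2/19,4/15,1, 3.7,7,7, 8,9]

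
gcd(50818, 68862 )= 2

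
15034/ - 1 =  - 15034+0/1 = -15034.00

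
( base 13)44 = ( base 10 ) 56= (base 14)40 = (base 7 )110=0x38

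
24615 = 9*2735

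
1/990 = 1/990 = 0.00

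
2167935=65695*33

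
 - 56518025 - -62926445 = 6408420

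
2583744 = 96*26914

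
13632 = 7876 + 5756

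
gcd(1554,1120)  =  14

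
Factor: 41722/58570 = 5^( - 1) * 23^1*907^1 * 5857^( - 1) = 20861/29285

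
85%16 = 5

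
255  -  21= 234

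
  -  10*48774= - 487740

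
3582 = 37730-34148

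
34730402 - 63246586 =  -28516184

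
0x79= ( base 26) 4h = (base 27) 4D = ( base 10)121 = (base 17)72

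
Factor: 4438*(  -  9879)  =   - 43843002 = - 2^1*3^1*7^1*37^1*89^1*317^1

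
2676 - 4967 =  - 2291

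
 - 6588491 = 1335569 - 7924060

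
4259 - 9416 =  - 5157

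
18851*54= 1017954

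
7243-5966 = 1277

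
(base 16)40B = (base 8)2013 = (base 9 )1370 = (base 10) 1035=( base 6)4443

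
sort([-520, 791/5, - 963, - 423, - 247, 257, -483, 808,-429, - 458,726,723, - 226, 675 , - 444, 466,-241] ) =[ - 963, - 520,-483,-458, - 444,  -  429, - 423,-247, - 241, - 226,791/5,257,466,675, 723, 726, 808]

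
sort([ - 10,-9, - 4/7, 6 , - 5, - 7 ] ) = [-10, - 9, - 7, -5, - 4/7, 6 ]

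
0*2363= 0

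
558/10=55 + 4/5= 55.80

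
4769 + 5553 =10322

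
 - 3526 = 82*(  -  43 ) 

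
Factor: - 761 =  - 761^1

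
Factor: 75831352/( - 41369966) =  - 2^2*11^( - 1)*37^1*431^( - 1) * 4363^( - 1 )*256187^1 = - 37915676/20684983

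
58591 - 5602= 52989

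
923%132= 131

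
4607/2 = 2303+1/2 = 2303.50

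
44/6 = 7 +1/3 = 7.33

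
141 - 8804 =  - 8663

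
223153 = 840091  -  616938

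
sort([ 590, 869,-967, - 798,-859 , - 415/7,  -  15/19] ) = [-967, - 859,-798,  -  415/7, - 15/19, 590, 869 ] 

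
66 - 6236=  - 6170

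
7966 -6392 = 1574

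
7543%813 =226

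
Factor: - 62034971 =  - 47^1  *  1319893^1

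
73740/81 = 24580/27 = 910.37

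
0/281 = 0=0.00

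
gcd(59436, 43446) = 78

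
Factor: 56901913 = 47^1*53^2*431^1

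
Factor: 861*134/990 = 19229/165= 3^(-1 )*5^( - 1)*7^1*11^(-1)*41^1 * 67^1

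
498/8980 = 249/4490 =0.06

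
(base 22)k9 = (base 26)H7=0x1c1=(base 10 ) 449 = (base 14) 241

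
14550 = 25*582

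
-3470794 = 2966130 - 6436924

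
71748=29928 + 41820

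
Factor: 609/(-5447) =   -  3^1 * 7^1 * 13^(  -  1)*29^1*419^(  -  1)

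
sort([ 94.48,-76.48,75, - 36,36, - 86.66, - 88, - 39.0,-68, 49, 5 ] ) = [  -  88, - 86.66 , -76.48, - 68, - 39.0, - 36, 5,36, 49,75,94.48 ]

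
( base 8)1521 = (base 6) 3533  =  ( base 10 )849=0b1101010001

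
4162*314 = 1306868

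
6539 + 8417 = 14956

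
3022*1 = 3022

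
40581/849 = 47 + 226/283 =47.80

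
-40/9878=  - 20/4939 = - 0.00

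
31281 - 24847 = 6434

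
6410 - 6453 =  - 43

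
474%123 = 105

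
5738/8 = 2869/4 = 717.25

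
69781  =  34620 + 35161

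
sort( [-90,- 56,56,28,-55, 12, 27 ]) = [ - 90 , - 56, - 55,12,27,  28, 56]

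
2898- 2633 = 265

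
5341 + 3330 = 8671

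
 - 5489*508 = - 2788412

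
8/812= 2/203= 0.01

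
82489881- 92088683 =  - 9598802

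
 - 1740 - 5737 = -7477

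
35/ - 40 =-7/8  =  - 0.88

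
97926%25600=21126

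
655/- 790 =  - 1 + 27/158 = -  0.83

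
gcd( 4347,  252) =63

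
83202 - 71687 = 11515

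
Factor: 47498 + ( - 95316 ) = -2^1*23909^1 =-47818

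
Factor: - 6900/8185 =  - 2^2 * 3^1*5^1*23^1 * 1637^(-1 ) = - 1380/1637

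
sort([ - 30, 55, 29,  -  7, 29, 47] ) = [ - 30 , - 7, 29, 29 , 47,55]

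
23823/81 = 2647/9 = 294.11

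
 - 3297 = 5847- 9144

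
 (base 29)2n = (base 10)81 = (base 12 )69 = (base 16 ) 51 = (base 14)5b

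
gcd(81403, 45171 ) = 7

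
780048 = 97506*8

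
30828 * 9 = 277452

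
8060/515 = 1612/103 = 15.65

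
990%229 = 74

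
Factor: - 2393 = - 2393^1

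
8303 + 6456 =14759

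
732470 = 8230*89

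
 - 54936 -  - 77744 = 22808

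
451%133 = 52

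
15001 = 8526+6475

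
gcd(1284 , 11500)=4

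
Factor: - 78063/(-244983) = 26021/81661 = 127^ ( - 1)*  643^( - 1 )*26021^1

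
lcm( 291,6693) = 6693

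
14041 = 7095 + 6946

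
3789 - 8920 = - 5131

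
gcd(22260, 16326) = 6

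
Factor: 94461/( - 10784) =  - 2^ ( - 5) * 3^1*23^1*37^2*337^( - 1) 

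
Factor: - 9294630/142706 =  - 4647315/71353 = - 3^1*5^1*491^1*631^1*71353^( - 1 ) 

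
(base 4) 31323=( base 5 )12031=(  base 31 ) SN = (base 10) 891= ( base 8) 1573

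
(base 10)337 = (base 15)177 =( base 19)HE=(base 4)11101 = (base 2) 101010001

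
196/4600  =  49/1150 =0.04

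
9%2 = 1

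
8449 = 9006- 557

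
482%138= 68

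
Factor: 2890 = 2^1 * 5^1*17^2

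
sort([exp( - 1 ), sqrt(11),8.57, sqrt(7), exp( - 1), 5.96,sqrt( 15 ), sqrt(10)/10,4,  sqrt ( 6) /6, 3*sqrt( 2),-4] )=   [ - 4, sqrt( 10)/10,exp(-1), exp( - 1 ),sqrt( 6) /6, sqrt (7), sqrt( 11 ),sqrt( 15), 4, 3*sqrt (2),5.96,8.57 ] 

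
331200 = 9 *36800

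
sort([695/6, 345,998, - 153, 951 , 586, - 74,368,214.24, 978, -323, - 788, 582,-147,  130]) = [ - 788, - 323, - 153, - 147, - 74,695/6, 130, 214.24, 345,368, 582 , 586,951,978,998 ] 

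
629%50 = 29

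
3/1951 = 3/1951 = 0.00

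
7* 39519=276633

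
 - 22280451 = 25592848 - 47873299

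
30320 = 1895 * 16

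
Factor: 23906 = 2^1*11953^1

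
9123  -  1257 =7866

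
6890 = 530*13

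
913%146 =37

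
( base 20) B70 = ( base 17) fc1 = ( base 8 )10674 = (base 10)4540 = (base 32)4ds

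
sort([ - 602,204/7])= [ - 602, 204/7] 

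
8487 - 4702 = 3785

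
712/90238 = 356/45119  =  0.01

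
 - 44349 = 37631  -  81980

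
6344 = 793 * 8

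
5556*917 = 5094852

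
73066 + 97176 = 170242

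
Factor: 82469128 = 2^3*7^1*1472663^1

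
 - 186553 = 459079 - 645632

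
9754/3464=2 + 1413/1732 = 2.82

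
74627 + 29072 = 103699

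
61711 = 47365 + 14346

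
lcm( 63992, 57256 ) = 1087864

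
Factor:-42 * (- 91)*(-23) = -87906 = -2^1*3^1 * 7^2 * 13^1 * 23^1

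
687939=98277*7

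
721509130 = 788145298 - 66636168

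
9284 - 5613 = 3671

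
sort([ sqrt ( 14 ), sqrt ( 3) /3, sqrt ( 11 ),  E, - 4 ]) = [ - 4,sqrt(  3 ) /3,E, sqrt(11), sqrt( 14)] 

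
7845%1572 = 1557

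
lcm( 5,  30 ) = 30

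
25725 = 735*35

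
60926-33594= 27332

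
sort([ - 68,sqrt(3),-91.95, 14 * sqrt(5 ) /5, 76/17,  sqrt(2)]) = [  -  91.95, - 68, sqrt( 2), sqrt(3 ), 76/17,14 * sqrt( 5) /5 ] 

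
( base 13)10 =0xD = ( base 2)1101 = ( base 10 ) 13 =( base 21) d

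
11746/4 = 2936 + 1/2 = 2936.50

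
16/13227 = 16/13227 =0.00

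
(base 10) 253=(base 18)E1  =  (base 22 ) bb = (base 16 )FD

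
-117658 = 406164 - 523822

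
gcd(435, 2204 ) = 29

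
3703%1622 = 459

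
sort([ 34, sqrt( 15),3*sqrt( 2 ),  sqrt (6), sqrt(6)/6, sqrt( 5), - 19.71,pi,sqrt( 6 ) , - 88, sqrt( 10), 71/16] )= [ - 88, - 19.71,sqrt( 6)/6, sqrt ( 5 ), sqrt( 6),sqrt( 6),pi,  sqrt( 10 ),sqrt( 15), 3*sqrt( 2),  71/16, 34 ]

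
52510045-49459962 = 3050083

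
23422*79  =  1850338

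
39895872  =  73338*544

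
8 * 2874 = 22992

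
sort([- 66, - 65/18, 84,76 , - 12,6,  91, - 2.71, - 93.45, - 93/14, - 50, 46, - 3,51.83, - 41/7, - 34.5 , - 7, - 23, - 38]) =[ -93.45, - 66, - 50, - 38, - 34.5,  -  23,  -  12,- 7, - 93/14, - 41/7, - 65/18,-3,-2.71, 6,46,51.83,76 , 84 , 91 ]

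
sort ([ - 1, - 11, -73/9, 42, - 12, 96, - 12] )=[ - 12, - 12,  -  11,-73/9, - 1, 42, 96] 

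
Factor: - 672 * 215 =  - 2^5 * 3^1*5^1 * 7^1* 43^1= -144480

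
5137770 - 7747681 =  -2609911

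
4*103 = 412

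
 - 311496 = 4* (-77874)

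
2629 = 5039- 2410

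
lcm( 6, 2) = 6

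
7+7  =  14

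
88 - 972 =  - 884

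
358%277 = 81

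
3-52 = - 49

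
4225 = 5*845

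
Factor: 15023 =83^1*181^1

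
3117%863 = 528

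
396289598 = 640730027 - 244440429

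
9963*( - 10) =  - 99630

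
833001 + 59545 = 892546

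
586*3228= 1891608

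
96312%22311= 7068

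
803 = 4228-3425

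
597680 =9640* 62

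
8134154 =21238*383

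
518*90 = 46620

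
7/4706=7/4706 = 0.00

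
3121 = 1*3121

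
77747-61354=16393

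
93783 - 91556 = 2227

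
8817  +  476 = 9293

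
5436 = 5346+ 90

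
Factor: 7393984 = 2^6 * 13^1*8887^1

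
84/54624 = 7/4552 = 0.00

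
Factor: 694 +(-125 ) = 569^1 = 569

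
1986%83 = 77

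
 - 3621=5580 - 9201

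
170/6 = 85/3 = 28.33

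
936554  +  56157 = 992711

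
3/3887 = 3/3887 = 0.00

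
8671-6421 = 2250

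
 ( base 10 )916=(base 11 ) 763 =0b1110010100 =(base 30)10G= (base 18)2eg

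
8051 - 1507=6544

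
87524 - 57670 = 29854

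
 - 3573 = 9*(-397 ) 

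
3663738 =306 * 11973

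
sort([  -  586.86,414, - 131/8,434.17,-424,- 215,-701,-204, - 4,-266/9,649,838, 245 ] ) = [- 701, - 586.86,-424, - 215,-204,-266/9, - 131/8, - 4,245,414, 434.17, 649, 838] 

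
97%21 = 13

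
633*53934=34140222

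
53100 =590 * 90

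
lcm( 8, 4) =8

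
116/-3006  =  - 1+ 1445/1503 = - 0.04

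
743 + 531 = 1274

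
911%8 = 7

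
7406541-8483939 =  - 1077398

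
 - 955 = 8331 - 9286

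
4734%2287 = 160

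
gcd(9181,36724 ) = 9181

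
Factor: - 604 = -2^2* 151^1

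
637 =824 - 187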